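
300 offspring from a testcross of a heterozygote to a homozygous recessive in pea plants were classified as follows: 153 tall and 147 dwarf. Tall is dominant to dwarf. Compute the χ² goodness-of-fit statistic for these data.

A testcross of a heterozygote (Aa × aa) gives a 1:1 phenotypic ratio.
Expected counts for N = 300 under a 1:1 ratio (total parts = 2):
  tall: 300 × 1/2 = 150
  dwarf: 300 × 1/2 = 150
χ² = Σ (O − E)² / E
  tall: (153 − 150)² / 150 = 0.0600
  dwarf: (147 − 150)² / 150 = 0.0600
χ² = 0.0600 + 0.0600 = 0.120

0.120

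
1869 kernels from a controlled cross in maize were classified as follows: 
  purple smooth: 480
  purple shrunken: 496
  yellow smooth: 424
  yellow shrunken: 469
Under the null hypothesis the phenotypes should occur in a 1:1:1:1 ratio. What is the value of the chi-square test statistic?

Under the 1:1:1:1 hypothesis (Σ ratio = 4, N = 1869):
  purple smooth: 1869 × 1/4 = 467.25
  purple shrunken: 1869 × 1/4 = 467.25
  yellow smooth: 1869 × 1/4 = 467.25
  yellow shrunken: 1869 × 1/4 = 467.25
χ² = Σ (O − E)² / E
  purple smooth: (480 − 467.25)² / 467.25 = 0.3479
  purple shrunken: (496 − 467.25)² / 467.25 = 1.7690
  yellow smooth: (424 − 467.25)² / 467.25 = 4.0033
  yellow shrunken: (469 − 467.25)² / 467.25 = 0.0066
χ² = 0.3479 + 1.7690 + 4.0033 + 0.0066 = 6.1268 ≈ 6.127

6.127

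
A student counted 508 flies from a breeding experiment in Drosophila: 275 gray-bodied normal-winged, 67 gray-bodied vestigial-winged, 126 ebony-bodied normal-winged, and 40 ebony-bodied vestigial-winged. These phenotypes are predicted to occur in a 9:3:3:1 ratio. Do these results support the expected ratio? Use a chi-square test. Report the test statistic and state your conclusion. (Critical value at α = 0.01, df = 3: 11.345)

20.854; not consistent

Expected counts for N = 508 under a 9:3:3:1 ratio (total parts = 16):
  gray-bodied normal-winged: 508 × 9/16 = 285.75
  gray-bodied vestigial-winged: 508 × 3/16 = 95.25
  ebony-bodied normal-winged: 508 × 3/16 = 95.25
  ebony-bodied vestigial-winged: 508 × 1/16 = 31.75
χ² = Σ (O − E)² / E
  gray-bodied normal-winged: (275 − 285.75)² / 285.75 = 0.4044
  gray-bodied vestigial-winged: (67 − 95.25)² / 95.25 = 8.3786
  ebony-bodied normal-winged: (126 − 95.25)² / 95.25 = 9.9272
  ebony-bodied vestigial-winged: (40 − 31.75)² / 31.75 = 2.1437
χ² = 0.4044 + 8.3786 + 9.9272 + 2.1437 = 20.8539 ≈ 20.854
Degrees of freedom = 4 − 1 = 3; critical value at α = 0.01 is 11.345.
Since 20.854 > 11.345, we reject the null hypothesis — the data do not fit the 9:3:3:1 ratio.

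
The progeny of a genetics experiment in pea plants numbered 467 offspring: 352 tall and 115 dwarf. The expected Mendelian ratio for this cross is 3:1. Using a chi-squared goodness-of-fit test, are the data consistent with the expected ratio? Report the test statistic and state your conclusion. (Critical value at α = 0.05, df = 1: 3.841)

The 3:1 ratio has 4 parts, so with N = 467 the expected counts are:
  tall: 467 × 3/4 = 350.25
  dwarf: 467 × 1/4 = 116.75
χ² = Σ (O − E)² / E
  tall: (352 − 350.25)² / 350.25 = 0.0087
  dwarf: (115 − 116.75)² / 116.75 = 0.0262
χ² = 0.0087 + 0.0262 = 0.0349 ≈ 0.035
Degrees of freedom = 2 − 1 = 1; critical value at α = 0.05 is 3.841.
Since 0.035 < 3.841, we fail to reject the null hypothesis — the data are consistent with the 3:1 ratio.

0.035; consistent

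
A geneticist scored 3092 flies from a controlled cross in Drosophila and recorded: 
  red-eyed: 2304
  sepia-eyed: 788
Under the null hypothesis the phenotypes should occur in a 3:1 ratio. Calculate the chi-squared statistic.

Total ratio parts = 4. Expected numbers out of 3092:
  red-eyed: 3092 × 3/4 = 2319
  sepia-eyed: 3092 × 1/4 = 773
χ² = Σ (O − E)² / E
  red-eyed: (2304 − 2319)² / 2319 = 0.0970
  sepia-eyed: (788 − 773)² / 773 = 0.2911
χ² = 0.0970 + 0.2911 = 0.3881 ≈ 0.388

0.388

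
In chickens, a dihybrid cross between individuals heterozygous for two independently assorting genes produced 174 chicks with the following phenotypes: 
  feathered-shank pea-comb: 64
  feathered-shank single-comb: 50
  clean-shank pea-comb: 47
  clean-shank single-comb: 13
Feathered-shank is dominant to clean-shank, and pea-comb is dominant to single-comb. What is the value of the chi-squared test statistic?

27.727

A dihybrid F₂ with independent assortment and complete dominance at both loci gives a 9:3:3:1 phenotypic ratio.
Expected counts for N = 174 under a 9:3:3:1 ratio (total parts = 16):
  feathered-shank pea-comb: 174 × 9/16 = 97.875
  feathered-shank single-comb: 174 × 3/16 = 32.625
  clean-shank pea-comb: 174 × 3/16 = 32.625
  clean-shank single-comb: 174 × 1/16 = 10.875
χ² = Σ (O − E)² / E
  feathered-shank pea-comb: (64 − 97.875)² / 97.875 = 11.7243
  feathered-shank single-comb: (50 − 32.625)² / 32.625 = 9.2534
  clean-shank pea-comb: (47 − 32.625)² / 32.625 = 6.3338
  clean-shank single-comb: (13 − 10.875)² / 10.875 = 0.4152
χ² = 11.7243 + 9.2534 + 6.3338 + 0.4152 = 27.7267 ≈ 27.727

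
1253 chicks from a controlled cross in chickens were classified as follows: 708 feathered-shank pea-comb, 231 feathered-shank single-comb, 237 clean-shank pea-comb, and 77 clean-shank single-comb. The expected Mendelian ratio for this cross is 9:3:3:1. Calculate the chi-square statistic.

0.121

Under the 9:3:3:1 hypothesis (Σ ratio = 16, N = 1253):
  feathered-shank pea-comb: 1253 × 9/16 = 704.8125
  feathered-shank single-comb: 1253 × 3/16 = 234.9375
  clean-shank pea-comb: 1253 × 3/16 = 234.9375
  clean-shank single-comb: 1253 × 1/16 = 78.3125
χ² = Σ (O − E)² / E
  feathered-shank pea-comb: (708 − 704.8125)² / 704.8125 = 0.0144
  feathered-shank single-comb: (231 − 234.9375)² / 234.9375 = 0.0660
  clean-shank pea-comb: (237 − 234.9375)² / 234.9375 = 0.0181
  clean-shank single-comb: (77 − 78.3125)² / 78.3125 = 0.0220
χ² = 0.0144 + 0.0660 + 0.0181 + 0.0220 = 0.1205 ≈ 0.121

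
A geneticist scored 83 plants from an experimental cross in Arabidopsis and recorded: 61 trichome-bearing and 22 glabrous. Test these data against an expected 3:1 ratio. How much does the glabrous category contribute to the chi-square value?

The 3:1 ratio has 4 parts, so with N = 83 the expected counts are:
  trichome-bearing: 83 × 3/4 = 62.25
  glabrous: 83 × 1/4 = 20.75
Contribution of glabrous: (22 − 20.75)² / 20.75 = 0.0753

0.075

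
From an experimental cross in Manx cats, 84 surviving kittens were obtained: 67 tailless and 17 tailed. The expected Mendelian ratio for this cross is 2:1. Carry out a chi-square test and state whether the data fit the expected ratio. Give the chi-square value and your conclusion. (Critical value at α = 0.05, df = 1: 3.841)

Total ratio parts = 3. Expected numbers out of 84:
  tailless: 84 × 2/3 = 56
  tailed: 84 × 1/3 = 28
χ² = Σ (O − E)² / E
  tailless: (67 − 56)² / 56 = 2.1607
  tailed: (17 − 28)² / 28 = 4.3214
χ² = 2.1607 + 4.3214 = 6.4821 ≈ 6.482
Degrees of freedom = 2 − 1 = 1; critical value at α = 0.05 is 3.841.
Since 6.482 > 3.841, we reject the null hypothesis — the data do not fit the 2:1 ratio.

6.482; not consistent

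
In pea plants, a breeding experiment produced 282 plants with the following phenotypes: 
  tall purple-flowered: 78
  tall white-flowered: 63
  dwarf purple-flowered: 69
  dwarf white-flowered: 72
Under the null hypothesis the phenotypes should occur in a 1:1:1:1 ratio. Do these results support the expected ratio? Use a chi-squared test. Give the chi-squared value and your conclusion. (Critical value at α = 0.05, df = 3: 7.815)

1.660; consistent

Expected counts for N = 282 under a 1:1:1:1 ratio (total parts = 4):
  tall purple-flowered: 282 × 1/4 = 70.5
  tall white-flowered: 282 × 1/4 = 70.5
  dwarf purple-flowered: 282 × 1/4 = 70.5
  dwarf white-flowered: 282 × 1/4 = 70.5
χ² = Σ (O − E)² / E
  tall purple-flowered: (78 − 70.5)² / 70.5 = 0.7979
  tall white-flowered: (63 − 70.5)² / 70.5 = 0.7979
  dwarf purple-flowered: (69 − 70.5)² / 70.5 = 0.0319
  dwarf white-flowered: (72 − 70.5)² / 70.5 = 0.0319
χ² = 0.7979 + 0.7979 + 0.0319 + 0.0319 = 1.6596 ≈ 1.660
Degrees of freedom = 4 − 1 = 3; critical value at α = 0.05 is 7.815.
Since 1.660 < 7.815, we fail to reject the null hypothesis — the data are consistent with the 1:1:1:1 ratio.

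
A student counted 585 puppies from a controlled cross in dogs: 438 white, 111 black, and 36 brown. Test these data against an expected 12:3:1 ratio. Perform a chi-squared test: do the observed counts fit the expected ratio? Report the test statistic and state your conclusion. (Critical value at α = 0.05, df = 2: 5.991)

0.026; consistent

The 12:3:1 ratio has 16 parts, so with N = 585 the expected counts are:
  white: 585 × 12/16 = 438.75
  black: 585 × 3/16 = 109.6875
  brown: 585 × 1/16 = 36.5625
χ² = Σ (O − E)² / E
  white: (438 − 438.75)² / 438.75 = 0.0013
  black: (111 − 109.6875)² / 109.6875 = 0.0157
  brown: (36 − 36.5625)² / 36.5625 = 0.0087
χ² = 0.0013 + 0.0157 + 0.0087 = 0.0257 ≈ 0.026
Degrees of freedom = 3 − 1 = 2; critical value at α = 0.05 is 5.991.
Since 0.026 < 5.991, we fail to reject the null hypothesis — the data are consistent with the 12:3:1 ratio.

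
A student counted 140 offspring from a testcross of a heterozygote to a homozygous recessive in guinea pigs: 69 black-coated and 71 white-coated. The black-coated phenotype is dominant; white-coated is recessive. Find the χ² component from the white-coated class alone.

0.014

A testcross of a heterozygote (Aa × aa) gives a 1:1 phenotypic ratio.
The 1:1 ratio has 2 parts, so with N = 140 the expected counts are:
  black-coated: 140 × 1/2 = 70
  white-coated: 140 × 1/2 = 70
Contribution of white-coated: (71 − 70)² / 70 = 0.0143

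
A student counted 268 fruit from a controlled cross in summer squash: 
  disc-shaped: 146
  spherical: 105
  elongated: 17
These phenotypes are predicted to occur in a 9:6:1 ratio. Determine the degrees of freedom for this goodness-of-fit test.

2

A goodness-of-fit test with 3 phenotype classes has df = 3 − 1 = 2.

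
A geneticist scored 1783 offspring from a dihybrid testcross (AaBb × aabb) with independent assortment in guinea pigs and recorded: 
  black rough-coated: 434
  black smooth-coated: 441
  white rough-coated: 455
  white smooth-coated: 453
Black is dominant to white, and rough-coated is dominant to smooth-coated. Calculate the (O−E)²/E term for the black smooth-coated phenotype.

0.051

A dihybrid testcross with independent assortment gives a 1:1:1:1 ratio.
Total ratio parts = 4. Expected numbers out of 1783:
  black rough-coated: 1783 × 1/4 = 445.75
  black smooth-coated: 1783 × 1/4 = 445.75
  white rough-coated: 1783 × 1/4 = 445.75
  white smooth-coated: 1783 × 1/4 = 445.75
Contribution of black smooth-coated: (441 − 445.75)² / 445.75 = 0.0506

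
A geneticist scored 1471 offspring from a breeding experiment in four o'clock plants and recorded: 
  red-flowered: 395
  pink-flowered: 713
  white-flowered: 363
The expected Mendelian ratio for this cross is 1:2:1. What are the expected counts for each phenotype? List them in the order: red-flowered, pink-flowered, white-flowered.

Under the 1:2:1 hypothesis (Σ ratio = 4, N = 1471):
  red-flowered: 1471 × 1/4 = 367.75
  pink-flowered: 1471 × 2/4 = 735.5
  white-flowered: 1471 × 1/4 = 367.75

367.75, 735.5, 367.75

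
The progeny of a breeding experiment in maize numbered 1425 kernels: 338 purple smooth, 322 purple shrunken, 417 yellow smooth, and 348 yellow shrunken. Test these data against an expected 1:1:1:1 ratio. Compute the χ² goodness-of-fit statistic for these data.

14.778

Expected counts for N = 1425 under a 1:1:1:1 ratio (total parts = 4):
  purple smooth: 1425 × 1/4 = 356.25
  purple shrunken: 1425 × 1/4 = 356.25
  yellow smooth: 1425 × 1/4 = 356.25
  yellow shrunken: 1425 × 1/4 = 356.25
χ² = Σ (O − E)² / E
  purple smooth: (338 − 356.25)² / 356.25 = 0.9349
  purple shrunken: (322 − 356.25)² / 356.25 = 3.2928
  yellow smooth: (417 − 356.25)² / 356.25 = 10.3595
  yellow shrunken: (348 − 356.25)² / 356.25 = 0.1911
χ² = 0.9349 + 3.2928 + 10.3595 + 0.1911 = 14.7783 ≈ 14.778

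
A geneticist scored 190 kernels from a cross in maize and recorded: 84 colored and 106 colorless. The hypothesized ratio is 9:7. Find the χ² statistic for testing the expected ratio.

11.191

The 9:7 ratio has 16 parts, so with N = 190 the expected counts are:
  colored: 190 × 9/16 = 106.875
  colorless: 190 × 7/16 = 83.125
χ² = Σ (O − E)² / E
  colored: (84 − 106.875)² / 106.875 = 4.8961
  colorless: (106 − 83.125)² / 83.125 = 6.2949
χ² = 4.8961 + 6.2949 = 11.191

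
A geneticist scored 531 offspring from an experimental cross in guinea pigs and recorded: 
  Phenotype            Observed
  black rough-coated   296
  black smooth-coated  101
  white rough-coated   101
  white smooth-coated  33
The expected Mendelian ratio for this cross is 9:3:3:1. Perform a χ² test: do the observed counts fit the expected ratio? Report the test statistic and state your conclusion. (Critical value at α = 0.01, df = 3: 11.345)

Total ratio parts = 16. Expected numbers out of 531:
  black rough-coated: 531 × 9/16 = 298.6875
  black smooth-coated: 531 × 3/16 = 99.5625
  white rough-coated: 531 × 3/16 = 99.5625
  white smooth-coated: 531 × 1/16 = 33.1875
χ² = Σ (O − E)² / E
  black rough-coated: (296 − 298.6875)² / 298.6875 = 0.0242
  black smooth-coated: (101 − 99.5625)² / 99.5625 = 0.0208
  white rough-coated: (101 − 99.5625)² / 99.5625 = 0.0208
  white smooth-coated: (33 − 33.1875)² / 33.1875 = 0.0011
χ² = 0.0242 + 0.0208 + 0.0208 + 0.0011 = 0.0669 ≈ 0.067
Degrees of freedom = 4 − 1 = 3; critical value at α = 0.01 is 11.345.
Since 0.067 < 11.345, we fail to reject the null hypothesis — the data are consistent with the 9:3:3:1 ratio.

0.067; consistent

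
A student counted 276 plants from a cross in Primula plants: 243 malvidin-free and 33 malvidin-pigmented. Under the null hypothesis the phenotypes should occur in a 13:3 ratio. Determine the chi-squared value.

Expected counts for N = 276 under a 13:3 ratio (total parts = 16):
  malvidin-free: 276 × 13/16 = 224.25
  malvidin-pigmented: 276 × 3/16 = 51.75
χ² = Σ (O − E)² / E
  malvidin-free: (243 − 224.25)² / 224.25 = 1.5677
  malvidin-pigmented: (33 − 51.75)² / 51.75 = 6.7935
χ² = 1.5677 + 6.7935 = 8.3612 ≈ 8.361

8.361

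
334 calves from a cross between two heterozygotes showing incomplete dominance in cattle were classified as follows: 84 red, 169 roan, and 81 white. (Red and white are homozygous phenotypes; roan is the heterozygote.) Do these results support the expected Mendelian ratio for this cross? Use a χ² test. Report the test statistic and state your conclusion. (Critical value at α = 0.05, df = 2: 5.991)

0.102; consistent

With incomplete dominance, a heterozygote × heterozygote cross gives a 1:2:1 phenotypic ratio.
Under the 1:2:1 hypothesis (Σ ratio = 4, N = 334):
  red: 334 × 1/4 = 83.5
  roan: 334 × 2/4 = 167
  white: 334 × 1/4 = 83.5
χ² = Σ (O − E)² / E
  red: (84 − 83.5)² / 83.5 = 0.0030
  roan: (169 − 167)² / 167 = 0.0240
  white: (81 − 83.5)² / 83.5 = 0.0749
χ² = 0.0030 + 0.0240 + 0.0749 = 0.1019 ≈ 0.102
Degrees of freedom = 3 − 1 = 2; critical value at α = 0.05 is 5.991.
Since 0.102 < 5.991, we fail to reject the null hypothesis — the data are consistent with the 1:2:1 ratio.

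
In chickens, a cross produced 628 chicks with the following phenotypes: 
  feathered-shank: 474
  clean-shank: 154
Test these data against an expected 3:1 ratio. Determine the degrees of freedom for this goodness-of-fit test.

A goodness-of-fit test with 2 phenotype classes has df = 2 − 1 = 1.

1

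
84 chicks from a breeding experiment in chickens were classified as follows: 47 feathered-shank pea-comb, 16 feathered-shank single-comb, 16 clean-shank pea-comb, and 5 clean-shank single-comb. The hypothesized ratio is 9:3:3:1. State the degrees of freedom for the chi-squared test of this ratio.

A goodness-of-fit test with 4 phenotype classes has df = 4 − 1 = 3.

3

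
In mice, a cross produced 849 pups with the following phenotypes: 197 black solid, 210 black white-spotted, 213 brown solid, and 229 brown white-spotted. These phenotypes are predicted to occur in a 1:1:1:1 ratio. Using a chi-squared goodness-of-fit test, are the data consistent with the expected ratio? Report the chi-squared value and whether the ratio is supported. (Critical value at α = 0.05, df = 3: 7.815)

2.444; consistent

The 1:1:1:1 ratio has 4 parts, so with N = 849 the expected counts are:
  black solid: 849 × 1/4 = 212.25
  black white-spotted: 849 × 1/4 = 212.25
  brown solid: 849 × 1/4 = 212.25
  brown white-spotted: 849 × 1/4 = 212.25
χ² = Σ (O − E)² / E
  black solid: (197 − 212.25)² / 212.25 = 1.0957
  black white-spotted: (210 − 212.25)² / 212.25 = 0.0239
  brown solid: (213 − 212.25)² / 212.25 = 0.0027
  brown white-spotted: (229 − 212.25)² / 212.25 = 1.3218
χ² = 1.0957 + 0.0239 + 0.0027 + 1.3218 = 2.4441 ≈ 2.444
Degrees of freedom = 4 − 1 = 3; critical value at α = 0.05 is 7.815.
Since 2.444 < 7.815, we fail to reject the null hypothesis — the data are consistent with the 1:1:1:1 ratio.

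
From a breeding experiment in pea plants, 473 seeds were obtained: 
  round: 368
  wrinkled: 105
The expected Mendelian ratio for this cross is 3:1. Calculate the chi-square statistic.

Under the 3:1 hypothesis (Σ ratio = 4, N = 473):
  round: 473 × 3/4 = 354.75
  wrinkled: 473 × 1/4 = 118.25
χ² = Σ (O − E)² / E
  round: (368 − 354.75)² / 354.75 = 0.4949
  wrinkled: (105 − 118.25)² / 118.25 = 1.4847
χ² = 0.4949 + 1.4847 = 1.9796 ≈ 1.980

1.980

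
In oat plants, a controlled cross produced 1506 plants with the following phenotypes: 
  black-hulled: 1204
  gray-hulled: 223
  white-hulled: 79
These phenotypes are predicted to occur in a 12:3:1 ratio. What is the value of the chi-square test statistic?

19.829

The 12:3:1 ratio has 16 parts, so with N = 1506 the expected counts are:
  black-hulled: 1506 × 12/16 = 1129.5
  gray-hulled: 1506 × 3/16 = 282.375
  white-hulled: 1506 × 1/16 = 94.125
χ² = Σ (O − E)² / E
  black-hulled: (1204 − 1129.5)² / 1129.5 = 4.9139
  gray-hulled: (223 − 282.375)² / 282.375 = 12.4848
  white-hulled: (79 − 94.125)² / 94.125 = 2.4304
χ² = 4.9139 + 12.4848 + 2.4304 = 19.8291 ≈ 19.829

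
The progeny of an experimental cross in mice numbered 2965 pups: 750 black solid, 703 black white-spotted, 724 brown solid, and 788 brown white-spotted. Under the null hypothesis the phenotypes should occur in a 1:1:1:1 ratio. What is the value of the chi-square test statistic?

Expected counts for N = 2965 under a 1:1:1:1 ratio (total parts = 4):
  black solid: 2965 × 1/4 = 741.25
  black white-spotted: 2965 × 1/4 = 741.25
  brown solid: 2965 × 1/4 = 741.25
  brown white-spotted: 2965 × 1/4 = 741.25
χ² = Σ (O − E)² / E
  black solid: (750 − 741.25)² / 741.25 = 0.1033
  black white-spotted: (703 − 741.25)² / 741.25 = 1.9738
  brown solid: (724 − 741.25)² / 741.25 = 0.4014
  brown white-spotted: (788 − 741.25)² / 741.25 = 2.9485
χ² = 0.1033 + 1.9738 + 0.4014 + 2.9485 = 5.427

5.427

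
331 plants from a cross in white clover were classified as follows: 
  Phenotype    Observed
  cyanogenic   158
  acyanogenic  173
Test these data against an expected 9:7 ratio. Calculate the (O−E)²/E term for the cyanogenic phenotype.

Expected counts for N = 331 under a 9:7 ratio (total parts = 16):
  cyanogenic: 331 × 9/16 = 186.1875
  acyanogenic: 331 × 7/16 = 144.8125
Contribution of cyanogenic: (158 − 186.1875)² / 186.1875 = 4.2674

4.267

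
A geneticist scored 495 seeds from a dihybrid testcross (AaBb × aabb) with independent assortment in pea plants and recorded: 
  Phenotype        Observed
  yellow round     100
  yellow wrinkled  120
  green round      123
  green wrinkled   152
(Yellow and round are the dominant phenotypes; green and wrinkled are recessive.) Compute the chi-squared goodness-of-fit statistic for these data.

11.125

A dihybrid testcross with independent assortment gives a 1:1:1:1 ratio.
The 1:1:1:1 ratio has 4 parts, so with N = 495 the expected counts are:
  yellow round: 495 × 1/4 = 123.75
  yellow wrinkled: 495 × 1/4 = 123.75
  green round: 495 × 1/4 = 123.75
  green wrinkled: 495 × 1/4 = 123.75
χ² = Σ (O − E)² / E
  yellow round: (100 − 123.75)² / 123.75 = 4.5581
  yellow wrinkled: (120 − 123.75)² / 123.75 = 0.1136
  green round: (123 − 123.75)² / 123.75 = 0.0045
  green wrinkled: (152 − 123.75)² / 123.75 = 6.4490
χ² = 4.5581 + 0.1136 + 0.0045 + 6.4490 = 11.1252 ≈ 11.125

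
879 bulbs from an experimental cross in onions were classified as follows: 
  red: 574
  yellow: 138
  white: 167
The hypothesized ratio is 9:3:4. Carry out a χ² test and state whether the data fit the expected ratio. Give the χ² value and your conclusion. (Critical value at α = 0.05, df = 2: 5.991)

29.827; not consistent

Expected counts for N = 879 under a 9:3:4 ratio (total parts = 16):
  red: 879 × 9/16 = 494.4375
  yellow: 879 × 3/16 = 164.8125
  white: 879 × 4/16 = 219.75
χ² = Σ (O − E)² / E
  red: (574 − 494.4375)² / 494.4375 = 12.8028
  yellow: (138 − 164.8125)² / 164.8125 = 4.3620
  white: (167 − 219.75)² / 219.75 = 12.6624
χ² = 12.8028 + 4.3620 + 12.6624 = 29.8272 ≈ 29.827
Degrees of freedom = 3 − 1 = 2; critical value at α = 0.05 is 5.991.
Since 29.827 > 5.991, we reject the null hypothesis — the data do not fit the 9:3:4 ratio.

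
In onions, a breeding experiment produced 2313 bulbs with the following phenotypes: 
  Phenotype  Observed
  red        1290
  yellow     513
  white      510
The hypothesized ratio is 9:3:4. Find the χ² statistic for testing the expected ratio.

Total ratio parts = 16. Expected numbers out of 2313:
  red: 2313 × 9/16 = 1301.0625
  yellow: 2313 × 3/16 = 433.6875
  white: 2313 × 4/16 = 578.25
χ² = Σ (O − E)² / E
  red: (1290 − 1301.0625)² / 1301.0625 = 0.0941
  yellow: (513 − 433.6875)² / 433.6875 = 14.5046
  white: (510 − 578.25)² / 578.25 = 8.0554
χ² = 0.0941 + 14.5046 + 8.0554 = 22.6541 ≈ 22.654

22.654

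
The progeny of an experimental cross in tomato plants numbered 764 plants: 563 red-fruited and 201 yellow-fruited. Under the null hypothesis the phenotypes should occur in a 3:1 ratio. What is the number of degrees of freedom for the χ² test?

A goodness-of-fit test with 2 phenotype classes has df = 2 − 1 = 1.

1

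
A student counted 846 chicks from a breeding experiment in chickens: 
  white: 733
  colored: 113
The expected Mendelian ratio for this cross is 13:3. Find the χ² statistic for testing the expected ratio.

The 13:3 ratio has 16 parts, so with N = 846 the expected counts are:
  white: 846 × 13/16 = 687.375
  colored: 846 × 3/16 = 158.625
χ² = Σ (O − E)² / E
  white: (733 − 687.375)² / 687.375 = 3.0284
  colored: (113 − 158.625)² / 158.625 = 13.1230
χ² = 3.0284 + 13.1230 = 16.1514 ≈ 16.151

16.151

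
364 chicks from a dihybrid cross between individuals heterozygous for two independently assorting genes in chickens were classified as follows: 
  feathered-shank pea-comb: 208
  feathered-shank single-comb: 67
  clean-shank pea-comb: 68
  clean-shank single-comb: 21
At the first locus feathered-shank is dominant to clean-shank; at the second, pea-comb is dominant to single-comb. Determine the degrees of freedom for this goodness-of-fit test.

3

A dihybrid F₂ with independent assortment and complete dominance at both loci gives a 9:3:3:1 phenotypic ratio.
A goodness-of-fit test with 4 phenotype classes has df = 4 − 1 = 3.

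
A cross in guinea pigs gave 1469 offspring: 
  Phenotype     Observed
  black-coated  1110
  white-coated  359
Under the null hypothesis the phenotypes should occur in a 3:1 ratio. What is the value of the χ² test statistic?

The 3:1 ratio has 4 parts, so with N = 1469 the expected counts are:
  black-coated: 1469 × 3/4 = 1101.75
  white-coated: 1469 × 1/4 = 367.25
χ² = Σ (O − E)² / E
  black-coated: (1110 − 1101.75)² / 1101.75 = 0.0618
  white-coated: (359 − 367.25)² / 367.25 = 0.1853
χ² = 0.0618 + 0.1853 = 0.2471 ≈ 0.247

0.247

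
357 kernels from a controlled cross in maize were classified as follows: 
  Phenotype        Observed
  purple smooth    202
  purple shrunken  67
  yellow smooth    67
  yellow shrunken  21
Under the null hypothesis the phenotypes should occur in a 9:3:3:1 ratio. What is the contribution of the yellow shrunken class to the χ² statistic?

0.077

The 9:3:3:1 ratio has 16 parts, so with N = 357 the expected counts are:
  purple smooth: 357 × 9/16 = 200.8125
  purple shrunken: 357 × 3/16 = 66.9375
  yellow smooth: 357 × 3/16 = 66.9375
  yellow shrunken: 357 × 1/16 = 22.3125
Contribution of yellow shrunken: (21 − 22.3125)² / 22.3125 = 0.0772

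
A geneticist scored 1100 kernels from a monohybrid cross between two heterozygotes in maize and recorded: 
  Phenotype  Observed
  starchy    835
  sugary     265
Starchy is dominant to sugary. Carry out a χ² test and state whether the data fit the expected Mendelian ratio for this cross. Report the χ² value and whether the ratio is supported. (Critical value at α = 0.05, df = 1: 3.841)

0.485; consistent

For a monohybrid cross between heterozygotes with complete dominance, the expected phenotypic ratio is 3:1.
Expected counts for N = 1100 under a 3:1 ratio (total parts = 4):
  starchy: 1100 × 3/4 = 825
  sugary: 1100 × 1/4 = 275
χ² = Σ (O − E)² / E
  starchy: (835 − 825)² / 825 = 0.1212
  sugary: (265 − 275)² / 275 = 0.3636
χ² = 0.1212 + 0.3636 = 0.4848 ≈ 0.485
Degrees of freedom = 2 − 1 = 1; critical value at α = 0.05 is 3.841.
Since 0.485 < 3.841, we fail to reject the null hypothesis — the data are consistent with the 3:1 ratio.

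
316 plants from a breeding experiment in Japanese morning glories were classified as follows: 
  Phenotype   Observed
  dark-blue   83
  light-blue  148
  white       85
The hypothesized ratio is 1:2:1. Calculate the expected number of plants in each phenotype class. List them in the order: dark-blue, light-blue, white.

Under the 1:2:1 hypothesis (Σ ratio = 4, N = 316):
  dark-blue: 316 × 1/4 = 79
  light-blue: 316 × 2/4 = 158
  white: 316 × 1/4 = 79

79, 158, 79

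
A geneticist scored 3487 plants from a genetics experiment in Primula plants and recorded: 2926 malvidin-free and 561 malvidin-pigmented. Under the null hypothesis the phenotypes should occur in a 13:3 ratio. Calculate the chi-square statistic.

The 13:3 ratio has 16 parts, so with N = 3487 the expected counts are:
  malvidin-free: 3487 × 13/16 = 2833.1875
  malvidin-pigmented: 3487 × 3/16 = 653.8125
χ² = Σ (O − E)² / E
  malvidin-free: (2926 − 2833.1875)² / 2833.1875 = 3.0404
  malvidin-pigmented: (561 − 653.8125)² / 653.8125 = 13.1753
χ² = 3.0404 + 13.1753 = 16.2157 ≈ 16.216

16.216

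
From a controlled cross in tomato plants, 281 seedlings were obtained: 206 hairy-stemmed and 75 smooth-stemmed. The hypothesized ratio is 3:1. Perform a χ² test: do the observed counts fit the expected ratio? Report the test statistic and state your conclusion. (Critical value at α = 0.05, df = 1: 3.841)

The 3:1 ratio has 4 parts, so with N = 281 the expected counts are:
  hairy-stemmed: 281 × 3/4 = 210.75
  smooth-stemmed: 281 × 1/4 = 70.25
χ² = Σ (O − E)² / E
  hairy-stemmed: (206 − 210.75)² / 210.75 = 0.1071
  smooth-stemmed: (75 − 70.25)² / 70.25 = 0.3212
χ² = 0.1071 + 0.3212 = 0.4283 ≈ 0.428
Degrees of freedom = 2 − 1 = 1; critical value at α = 0.05 is 3.841.
Since 0.428 < 3.841, we fail to reject the null hypothesis — the data are consistent with the 3:1 ratio.

0.428; consistent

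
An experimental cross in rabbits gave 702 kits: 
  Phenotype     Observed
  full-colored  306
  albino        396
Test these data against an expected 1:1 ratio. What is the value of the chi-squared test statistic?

Total ratio parts = 2. Expected numbers out of 702:
  full-colored: 702 × 1/2 = 351
  albino: 702 × 1/2 = 351
χ² = Σ (O − E)² / E
  full-colored: (306 − 351)² / 351 = 5.7692
  albino: (396 − 351)² / 351 = 5.7692
χ² = 5.7692 + 5.7692 = 11.5384 ≈ 11.538

11.538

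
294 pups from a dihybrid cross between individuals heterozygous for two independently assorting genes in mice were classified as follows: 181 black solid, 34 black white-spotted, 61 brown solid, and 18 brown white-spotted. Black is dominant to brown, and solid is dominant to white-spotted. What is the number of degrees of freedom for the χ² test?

3

A dihybrid F₂ with independent assortment and complete dominance at both loci gives a 9:3:3:1 phenotypic ratio.
A goodness-of-fit test with 4 phenotype classes has df = 4 − 1 = 3.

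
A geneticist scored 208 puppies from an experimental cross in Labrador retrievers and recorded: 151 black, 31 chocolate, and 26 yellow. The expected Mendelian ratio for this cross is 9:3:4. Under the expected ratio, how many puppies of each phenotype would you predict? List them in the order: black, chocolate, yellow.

117, 39, 52

Expected counts for N = 208 under a 9:3:4 ratio (total parts = 16):
  black: 208 × 9/16 = 117
  chocolate: 208 × 3/16 = 39
  yellow: 208 × 4/16 = 52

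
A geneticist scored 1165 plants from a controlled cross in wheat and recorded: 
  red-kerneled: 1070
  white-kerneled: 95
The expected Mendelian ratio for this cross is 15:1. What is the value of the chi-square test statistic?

Under the 15:1 hypothesis (Σ ratio = 16, N = 1165):
  red-kerneled: 1165 × 15/16 = 1092.1875
  white-kerneled: 1165 × 1/16 = 72.8125
χ² = Σ (O − E)² / E
  red-kerneled: (1070 − 1092.1875)² / 1092.1875 = 0.4507
  white-kerneled: (95 − 72.8125)² / 72.8125 = 6.7610
χ² = 0.4507 + 6.7610 = 7.2117 ≈ 7.212

7.212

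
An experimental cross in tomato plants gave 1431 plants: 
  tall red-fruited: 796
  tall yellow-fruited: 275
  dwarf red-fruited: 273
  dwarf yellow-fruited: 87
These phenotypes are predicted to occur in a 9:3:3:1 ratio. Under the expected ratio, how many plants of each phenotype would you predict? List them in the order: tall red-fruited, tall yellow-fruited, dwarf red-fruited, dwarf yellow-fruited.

804.9375, 268.3125, 268.3125, 89.4375

Total ratio parts = 16. Expected numbers out of 1431:
  tall red-fruited: 1431 × 9/16 = 804.9375
  tall yellow-fruited: 1431 × 3/16 = 268.3125
  dwarf red-fruited: 1431 × 3/16 = 268.3125
  dwarf yellow-fruited: 1431 × 1/16 = 89.4375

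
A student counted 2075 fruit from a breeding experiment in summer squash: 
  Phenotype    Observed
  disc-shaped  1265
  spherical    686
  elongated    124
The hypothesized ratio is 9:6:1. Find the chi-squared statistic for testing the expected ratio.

Total ratio parts = 16. Expected numbers out of 2075:
  disc-shaped: 2075 × 9/16 = 1167.1875
  spherical: 2075 × 6/16 = 778.125
  elongated: 2075 × 1/16 = 129.6875
χ² = Σ (O − E)² / E
  disc-shaped: (1265 − 1167.1875)² / 1167.1875 = 8.1969
  spherical: (686 − 778.125)² / 778.125 = 10.9070
  elongated: (124 − 129.6875)² / 129.6875 = 0.2494
χ² = 8.1969 + 10.9070 + 0.2494 = 19.3533 ≈ 19.353

19.353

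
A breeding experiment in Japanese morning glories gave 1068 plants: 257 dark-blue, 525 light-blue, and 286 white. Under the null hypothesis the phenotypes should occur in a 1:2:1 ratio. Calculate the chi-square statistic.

1.878

Total ratio parts = 4. Expected numbers out of 1068:
  dark-blue: 1068 × 1/4 = 267
  light-blue: 1068 × 2/4 = 534
  white: 1068 × 1/4 = 267
χ² = Σ (O − E)² / E
  dark-blue: (257 − 267)² / 267 = 0.3745
  light-blue: (525 − 534)² / 534 = 0.1517
  white: (286 − 267)² / 267 = 1.3521
χ² = 0.3745 + 0.1517 + 1.3521 = 1.8783 ≈ 1.878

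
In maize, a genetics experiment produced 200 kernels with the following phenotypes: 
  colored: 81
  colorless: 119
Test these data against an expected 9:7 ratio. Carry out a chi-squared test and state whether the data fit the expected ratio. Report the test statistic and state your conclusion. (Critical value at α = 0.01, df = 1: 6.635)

20.160; not consistent

The 9:7 ratio has 16 parts, so with N = 200 the expected counts are:
  colored: 200 × 9/16 = 112.5
  colorless: 200 × 7/16 = 87.5
χ² = Σ (O − E)² / E
  colored: (81 − 112.5)² / 112.5 = 8.8200
  colorless: (119 − 87.5)² / 87.5 = 11.3400
χ² = 8.8200 + 11.3400 = 20.160
Degrees of freedom = 2 − 1 = 1; critical value at α = 0.01 is 6.635.
Since 20.160 > 6.635, we reject the null hypothesis — the data do not fit the 9:7 ratio.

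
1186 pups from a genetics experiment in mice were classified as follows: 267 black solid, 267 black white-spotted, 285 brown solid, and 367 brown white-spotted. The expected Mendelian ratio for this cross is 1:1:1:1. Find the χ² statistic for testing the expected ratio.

23.079

Expected counts for N = 1186 under a 1:1:1:1 ratio (total parts = 4):
  black solid: 1186 × 1/4 = 296.5
  black white-spotted: 1186 × 1/4 = 296.5
  brown solid: 1186 × 1/4 = 296.5
  brown white-spotted: 1186 × 1/4 = 296.5
χ² = Σ (O − E)² / E
  black solid: (267 − 296.5)² / 296.5 = 2.9351
  black white-spotted: (267 − 296.5)² / 296.5 = 2.9351
  brown solid: (285 − 296.5)² / 296.5 = 0.4460
  brown white-spotted: (367 − 296.5)² / 296.5 = 16.7631
χ² = 2.9351 + 2.9351 + 0.4460 + 16.7631 = 23.0793 ≈ 23.079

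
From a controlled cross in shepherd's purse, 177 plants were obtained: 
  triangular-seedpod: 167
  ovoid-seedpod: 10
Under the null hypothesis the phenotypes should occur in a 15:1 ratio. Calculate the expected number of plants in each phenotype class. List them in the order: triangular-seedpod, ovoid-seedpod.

The 15:1 ratio has 16 parts, so with N = 177 the expected counts are:
  triangular-seedpod: 177 × 15/16 = 165.9375
  ovoid-seedpod: 177 × 1/16 = 11.0625

165.9375, 11.0625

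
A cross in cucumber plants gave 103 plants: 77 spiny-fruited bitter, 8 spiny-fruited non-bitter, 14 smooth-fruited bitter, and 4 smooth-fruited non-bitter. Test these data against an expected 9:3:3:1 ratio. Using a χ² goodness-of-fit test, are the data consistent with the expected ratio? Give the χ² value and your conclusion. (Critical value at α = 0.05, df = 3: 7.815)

Expected counts for N = 103 under a 9:3:3:1 ratio (total parts = 16):
  spiny-fruited bitter: 103 × 9/16 = 57.9375
  spiny-fruited non-bitter: 103 × 3/16 = 19.3125
  smooth-fruited bitter: 103 × 3/16 = 19.3125
  smooth-fruited non-bitter: 103 × 1/16 = 6.4375
χ² = Σ (O − E)² / E
  spiny-fruited bitter: (77 − 57.9375)² / 57.9375 = 6.2719
  spiny-fruited non-bitter: (8 − 19.3125)² / 19.3125 = 6.6264
  smooth-fruited bitter: (14 − 19.3125)² / 19.3125 = 1.4614
  smooth-fruited non-bitter: (4 − 6.4375)² / 6.4375 = 0.9229
χ² = 6.2719 + 6.6264 + 1.4614 + 0.9229 = 15.2826 ≈ 15.283
Degrees of freedom = 4 − 1 = 3; critical value at α = 0.05 is 7.815.
Since 15.283 > 7.815, we reject the null hypothesis — the data do not fit the 9:3:3:1 ratio.

15.283; not consistent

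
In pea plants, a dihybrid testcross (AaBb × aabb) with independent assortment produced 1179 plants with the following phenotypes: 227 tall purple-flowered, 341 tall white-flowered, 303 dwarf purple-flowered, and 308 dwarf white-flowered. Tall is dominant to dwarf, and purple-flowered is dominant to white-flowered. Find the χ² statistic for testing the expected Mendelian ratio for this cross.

A dihybrid testcross with independent assortment gives a 1:1:1:1 ratio.
Expected counts for N = 1179 under a 1:1:1:1 ratio (total parts = 4):
  tall purple-flowered: 1179 × 1/4 = 294.75
  tall white-flowered: 1179 × 1/4 = 294.75
  dwarf purple-flowered: 1179 × 1/4 = 294.75
  dwarf white-flowered: 1179 × 1/4 = 294.75
χ² = Σ (O − E)² / E
  tall purple-flowered: (227 − 294.75)² / 294.75 = 15.5727
  tall white-flowered: (341 − 294.75)² / 294.75 = 7.2572
  dwarf purple-flowered: (303 − 294.75)² / 294.75 = 0.2309
  dwarf white-flowered: (308 − 294.75)² / 294.75 = 0.5956
χ² = 15.5727 + 7.2572 + 0.2309 + 0.5956 = 23.6564 ≈ 23.656

23.656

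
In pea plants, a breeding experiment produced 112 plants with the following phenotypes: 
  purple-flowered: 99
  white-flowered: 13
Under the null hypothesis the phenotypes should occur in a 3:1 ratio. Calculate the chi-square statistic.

10.714

Expected counts for N = 112 under a 3:1 ratio (total parts = 4):
  purple-flowered: 112 × 3/4 = 84
  white-flowered: 112 × 1/4 = 28
χ² = Σ (O − E)² / E
  purple-flowered: (99 − 84)² / 84 = 2.6786
  white-flowered: (13 − 28)² / 28 = 8.0357
χ² = 2.6786 + 8.0357 = 10.7143 ≈ 10.714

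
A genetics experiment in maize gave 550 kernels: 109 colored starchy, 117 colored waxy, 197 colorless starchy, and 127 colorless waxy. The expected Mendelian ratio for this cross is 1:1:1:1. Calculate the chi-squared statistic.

Total ratio parts = 4. Expected numbers out of 550:
  colored starchy: 550 × 1/4 = 137.5
  colored waxy: 550 × 1/4 = 137.5
  colorless starchy: 550 × 1/4 = 137.5
  colorless waxy: 550 × 1/4 = 137.5
χ² = Σ (O − E)² / E
  colored starchy: (109 − 137.5)² / 137.5 = 5.9073
  colored waxy: (117 − 137.5)² / 137.5 = 3.0564
  colorless starchy: (197 − 137.5)² / 137.5 = 25.7473
  colorless waxy: (127 − 137.5)² / 137.5 = 0.8018
χ² = 5.9073 + 3.0564 + 25.7473 + 0.8018 = 35.5128 ≈ 35.513

35.513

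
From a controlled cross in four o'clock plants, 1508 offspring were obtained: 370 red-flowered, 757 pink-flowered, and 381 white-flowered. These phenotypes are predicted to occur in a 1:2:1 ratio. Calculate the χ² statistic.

0.184

The 1:2:1 ratio has 4 parts, so with N = 1508 the expected counts are:
  red-flowered: 1508 × 1/4 = 377
  pink-flowered: 1508 × 2/4 = 754
  white-flowered: 1508 × 1/4 = 377
χ² = Σ (O − E)² / E
  red-flowered: (370 − 377)² / 377 = 0.1300
  pink-flowered: (757 − 754)² / 754 = 0.0119
  white-flowered: (381 − 377)² / 377 = 0.0424
χ² = 0.1300 + 0.0119 + 0.0424 = 0.1843 ≈ 0.184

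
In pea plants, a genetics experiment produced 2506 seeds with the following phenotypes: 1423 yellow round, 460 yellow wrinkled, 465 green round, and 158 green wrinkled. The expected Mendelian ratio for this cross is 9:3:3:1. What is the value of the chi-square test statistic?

Expected counts for N = 2506 under a 9:3:3:1 ratio (total parts = 16):
  yellow round: 2506 × 9/16 = 1409.625
  yellow wrinkled: 2506 × 3/16 = 469.875
  green round: 2506 × 3/16 = 469.875
  green wrinkled: 2506 × 1/16 = 156.625
χ² = Σ (O − E)² / E
  yellow round: (1423 − 1409.625)² / 1409.625 = 0.1269
  yellow wrinkled: (460 − 469.875)² / 469.875 = 0.2075
  green round: (465 − 469.875)² / 469.875 = 0.0506
  green wrinkled: (158 − 156.625)² / 156.625 = 0.0121
χ² = 0.1269 + 0.2075 + 0.0506 + 0.0121 = 0.3971 ≈ 0.397

0.397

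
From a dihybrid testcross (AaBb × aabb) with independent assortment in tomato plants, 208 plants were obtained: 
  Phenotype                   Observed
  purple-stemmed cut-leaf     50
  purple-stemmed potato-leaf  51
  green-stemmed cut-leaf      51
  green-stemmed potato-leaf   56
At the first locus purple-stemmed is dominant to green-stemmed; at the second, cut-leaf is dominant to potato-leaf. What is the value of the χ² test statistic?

A dihybrid testcross with independent assortment gives a 1:1:1:1 ratio.
Expected counts for N = 208 under a 1:1:1:1 ratio (total parts = 4):
  purple-stemmed cut-leaf: 208 × 1/4 = 52
  purple-stemmed potato-leaf: 208 × 1/4 = 52
  green-stemmed cut-leaf: 208 × 1/4 = 52
  green-stemmed potato-leaf: 208 × 1/4 = 52
χ² = Σ (O − E)² / E
  purple-stemmed cut-leaf: (50 − 52)² / 52 = 0.0769
  purple-stemmed potato-leaf: (51 − 52)² / 52 = 0.0192
  green-stemmed cut-leaf: (51 − 52)² / 52 = 0.0192
  green-stemmed potato-leaf: (56 − 52)² / 52 = 0.3077
χ² = 0.0769 + 0.0192 + 0.0192 + 0.3077 = 0.423

0.423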